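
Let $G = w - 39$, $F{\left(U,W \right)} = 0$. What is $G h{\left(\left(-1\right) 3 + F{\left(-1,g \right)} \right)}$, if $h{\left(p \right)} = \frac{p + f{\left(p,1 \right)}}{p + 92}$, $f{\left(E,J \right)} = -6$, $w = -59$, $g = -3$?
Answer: $\frac{882}{89} \approx 9.9101$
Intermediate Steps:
$h{\left(p \right)} = \frac{-6 + p}{92 + p}$ ($h{\left(p \right)} = \frac{p - 6}{p + 92} = \frac{-6 + p}{92 + p}$)
$G = -98$ ($G = -59 - 39 = -98$)
$G h{\left(\left(-1\right) 3 + F{\left(-1,g \right)} \right)} = - 98 \frac{-6 + \left(\left(-1\right) 3 + 0\right)}{92 + \left(\left(-1\right) 3 + 0\right)} = - 98 \frac{-6 + \left(-3 + 0\right)}{92 + \left(-3 + 0\right)} = - 98 \frac{-6 - 3}{92 - 3} = - 98 \cdot \frac{1}{89} \left(-9\right) = \left(-98\right) \left(- \frac{9}{89}\right) = \frac{882}{89}$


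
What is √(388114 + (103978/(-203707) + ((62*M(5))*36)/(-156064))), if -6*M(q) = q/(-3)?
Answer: √125083508086613948460370/567702308 ≈ 622.99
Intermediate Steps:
M(q) = q/18 (M(q) = -q/(6*(-3)) = -q*(-1)/(6*3) = -(-1)*q/18 = q/18)
√(388114 + (103978/(-203707) + ((62*M(5))*36)/(-156064))) = √(388114 + (103978/(-203707) + ((62*((1/18)*5))*36)/(-156064))) = √(388114 + (103978*(-1/203707) + ((62*(5/18))*36)*(-1/156064))) = √(388114 + (-14854/29101 + ((155/9)*36)*(-1/156064))) = √(388114 + (-14854/29101 + 620*(-1/156064))) = √(388114 + (-14854/29101 - 155/39016)) = √(388114 - 584054319/1135404616) = √(440665843079905/1135404616) = √125083508086613948460370/567702308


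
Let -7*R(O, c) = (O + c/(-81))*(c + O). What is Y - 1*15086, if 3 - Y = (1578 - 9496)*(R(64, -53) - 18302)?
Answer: -82631623099/567 ≈ -1.4573e+8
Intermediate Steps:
R(O, c) = -(O + c)*(O - c/81)/7 (R(O, c) = -(O + c/(-81))*(c + O)/7 = -(O + c*(-1/81))*(O + c)/7 = -(O - c/81)*(O + c)/7 = -(O + c)*(O - c/81)/7)
Y = -82623069337/567 (Y = 3 - (1578 - 9496)*((-1/7*64**2 + (1/567)*(-53)**2 - 80/567*64*(-53)) - 18302) = 3 - (-7918)*((-1/7*4096 + (1/567)*2809 + 271360/567) - 18302) = 3 - (-7918)*((-4096/7 + 2809/567 + 271360/567) - 18302) = 3 - (-7918)*(-57607/567 - 18302) = 3 - (-7918)*(-10434841)/567 = 3 - 1*82623071038/567 = 3 - 82623071038/567 = -82623069337/567 ≈ -1.4572e+8)
Y - 1*15086 = -82623069337/567 - 1*15086 = -82623069337/567 - 15086 = -82631623099/567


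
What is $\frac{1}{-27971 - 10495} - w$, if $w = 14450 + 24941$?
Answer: $- \frac{1515214207}{38466} \approx -39391.0$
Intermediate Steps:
$w = 39391$
$\frac{1}{-27971 - 10495} - w = \frac{1}{-27971 - 10495} - 39391 = \frac{1}{-38466} - 39391 = - \frac{1}{38466} - 39391 = - \frac{1515214207}{38466}$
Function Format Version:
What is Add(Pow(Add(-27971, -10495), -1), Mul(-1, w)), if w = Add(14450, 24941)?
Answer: Rational(-1515214207, 38466) ≈ -39391.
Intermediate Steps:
w = 39391
Add(Pow(Add(-27971, -10495), -1), Mul(-1, w)) = Add(Pow(Add(-27971, -10495), -1), Mul(-1, 39391)) = Add(Pow(-38466, -1), -39391) = Add(Rational(-1, 38466), -39391) = Rational(-1515214207, 38466)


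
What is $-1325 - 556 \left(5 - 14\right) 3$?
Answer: $13687$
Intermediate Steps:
$-1325 - 556 \left(5 - 14\right) 3 = -1325 - 556 \left(\left(-9\right) 3\right) = -1325 - -15012 = -1325 + 15012 = 13687$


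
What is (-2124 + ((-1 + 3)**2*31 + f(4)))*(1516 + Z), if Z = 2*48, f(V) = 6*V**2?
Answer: -3069248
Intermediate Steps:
Z = 96
(-2124 + ((-1 + 3)**2*31 + f(4)))*(1516 + Z) = (-2124 + ((-1 + 3)**2*31 + 6*4**2))*(1516 + 96) = (-2124 + (2**2*31 + 6*16))*1612 = (-2124 + (4*31 + 96))*1612 = (-2124 + (124 + 96))*1612 = (-2124 + 220)*1612 = -1904*1612 = -3069248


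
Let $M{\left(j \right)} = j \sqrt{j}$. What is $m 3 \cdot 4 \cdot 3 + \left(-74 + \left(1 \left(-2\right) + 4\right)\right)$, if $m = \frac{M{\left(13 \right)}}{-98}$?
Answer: $-72 - \frac{234 \sqrt{13}}{49} \approx -89.218$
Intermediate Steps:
$M{\left(j \right)} = j^{\frac{3}{2}}$
$m = - \frac{13 \sqrt{13}}{98}$ ($m = \frac{13^{\frac{3}{2}}}{-98} = 13 \sqrt{13} \left(- \frac{1}{98}\right) = - \frac{13 \sqrt{13}}{98} \approx -0.47829$)
$m 3 \cdot 4 \cdot 3 + \left(-74 + \left(1 \left(-2\right) + 4\right)\right) = - \frac{13 \sqrt{13}}{98} \cdot 3 \cdot 4 \cdot 3 + \left(-74 + \left(1 \left(-2\right) + 4\right)\right) = - \frac{13 \sqrt{13}}{98} \cdot 12 \cdot 3 + \left(-74 + \left(-2 + 4\right)\right) = - \frac{13 \sqrt{13}}{98} \cdot 36 + \left(-74 + 2\right) = - \frac{234 \sqrt{13}}{49} - 72 = -72 - \frac{234 \sqrt{13}}{49}$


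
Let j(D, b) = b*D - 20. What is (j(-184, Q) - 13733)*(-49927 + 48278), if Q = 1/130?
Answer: 1474267013/65 ≈ 2.2681e+7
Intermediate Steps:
Q = 1/130 ≈ 0.0076923
j(D, b) = -20 + D*b (j(D, b) = D*b - 20 = -20 + D*b)
(j(-184, Q) - 13733)*(-49927 + 48278) = ((-20 - 184*1/130) - 13733)*(-49927 + 48278) = ((-20 - 92/65) - 13733)*(-1649) = (-1392/65 - 13733)*(-1649) = -894037/65*(-1649) = 1474267013/65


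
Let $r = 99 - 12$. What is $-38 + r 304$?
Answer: $26410$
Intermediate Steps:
$r = 87$
$-38 + r 304 = -38 + 87 \cdot 304 = -38 + 26448 = 26410$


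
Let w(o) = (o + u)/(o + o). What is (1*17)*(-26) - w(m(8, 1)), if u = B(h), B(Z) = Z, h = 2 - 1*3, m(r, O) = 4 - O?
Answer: -1327/3 ≈ -442.33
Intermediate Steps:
h = -1 (h = 2 - 3 = -1)
u = -1
w(o) = (-1 + o)/(2*o) (w(o) = (o - 1)/(o + o) = (-1 + o)/((2*o)) = (-1 + o)*(1/(2*o)) = (-1 + o)/(2*o))
(1*17)*(-26) - w(m(8, 1)) = (1*17)*(-26) - (-1 + (4 - 1*1))/(2*(4 - 1*1)) = 17*(-26) - (-1 + (4 - 1))/(2*(4 - 1)) = -442 - (-1 + 3)/(2*3) = -442 - 2/(2*3) = -442 - 1*⅓ = -442 - ⅓ = -1327/3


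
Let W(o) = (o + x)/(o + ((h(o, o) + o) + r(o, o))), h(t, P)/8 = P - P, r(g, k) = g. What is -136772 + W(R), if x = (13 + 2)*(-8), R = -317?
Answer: -130069735/951 ≈ -1.3677e+5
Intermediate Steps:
h(t, P) = 0 (h(t, P) = 8*(P - P) = 8*0 = 0)
x = -120 (x = 15*(-8) = -120)
W(o) = (-120 + o)/(3*o) (W(o) = (o - 120)/(o + ((0 + o) + o)) = (-120 + o)/(o + (o + o)) = (-120 + o)/(o + 2*o) = (-120 + o)/((3*o)) = (-120 + o)*(1/(3*o)) = (-120 + o)/(3*o))
-136772 + W(R) = -136772 + (1/3)*(-120 - 317)/(-317) = -136772 + (1/3)*(-1/317)*(-437) = -136772 + 437/951 = -130069735/951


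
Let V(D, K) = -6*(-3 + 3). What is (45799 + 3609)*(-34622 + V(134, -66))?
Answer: -1710603776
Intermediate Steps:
V(D, K) = 0 (V(D, K) = -6*0 = 0)
(45799 + 3609)*(-34622 + V(134, -66)) = (45799 + 3609)*(-34622 + 0) = 49408*(-34622) = -1710603776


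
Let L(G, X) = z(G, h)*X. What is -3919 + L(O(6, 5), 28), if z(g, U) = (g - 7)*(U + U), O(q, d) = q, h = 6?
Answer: -4255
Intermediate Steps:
z(g, U) = 2*U*(-7 + g) (z(g, U) = (-7 + g)*(2*U) = 2*U*(-7 + g))
L(G, X) = X*(-84 + 12*G) (L(G, X) = (2*6*(-7 + G))*X = (-84 + 12*G)*X = X*(-84 + 12*G))
-3919 + L(O(6, 5), 28) = -3919 + 12*28*(-7 + 6) = -3919 + 12*28*(-1) = -3919 - 336 = -4255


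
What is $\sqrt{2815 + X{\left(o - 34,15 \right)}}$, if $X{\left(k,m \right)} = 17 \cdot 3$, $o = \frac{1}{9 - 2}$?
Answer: $\sqrt{2866} \approx 53.535$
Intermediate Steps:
$o = \frac{1}{7} \approx 0.14286$
$X{\left(k,m \right)} = 51$
$\sqrt{2815 + X{\left(o - 34,15 \right)}} = \sqrt{2815 + 51} = \sqrt{2866}$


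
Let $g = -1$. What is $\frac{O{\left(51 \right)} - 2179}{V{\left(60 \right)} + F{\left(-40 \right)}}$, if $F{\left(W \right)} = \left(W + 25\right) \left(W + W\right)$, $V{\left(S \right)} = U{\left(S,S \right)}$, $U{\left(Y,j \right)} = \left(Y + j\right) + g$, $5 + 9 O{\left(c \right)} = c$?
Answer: $- \frac{19565}{11871} \approx -1.6481$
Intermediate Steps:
$O{\left(c \right)} = - \frac{5}{9} + \frac{c}{9}$
$U{\left(Y,j \right)} = -1 + Y + j$ ($U{\left(Y,j \right)} = \left(Y + j\right) - 1 = -1 + Y + j$)
$V{\left(S \right)} = -1 + 2 S$ ($V{\left(S \right)} = -1 + S + S = -1 + 2 S$)
$F{\left(W \right)} = 2 W \left(25 + W\right)$ ($F{\left(W \right)} = \left(25 + W\right) 2 W = 2 W \left(25 + W\right)$)
$\frac{O{\left(51 \right)} - 2179}{V{\left(60 \right)} + F{\left(-40 \right)}} = \frac{\left(- \frac{5}{9} + \frac{1}{9} \cdot 51\right) - 2179}{\left(-1 + 2 \cdot 60\right) + 2 \left(-40\right) \left(25 - 40\right)} = \frac{\left(- \frac{5}{9} + \frac{17}{3}\right) - 2179}{\left(-1 + 120\right) + 2 \left(-40\right) \left(-15\right)} = \frac{\frac{46}{9} - 2179}{119 + 1200} = - \frac{19565}{9 \cdot 1319} = \left(- \frac{19565}{9}\right) \frac{1}{1319} = - \frac{19565}{11871}$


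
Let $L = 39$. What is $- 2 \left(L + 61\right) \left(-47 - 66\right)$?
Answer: $22600$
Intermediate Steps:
$- 2 \left(L + 61\right) \left(-47 - 66\right) = - 2 \left(39 + 61\right) \left(-47 - 66\right) = - 2 \cdot 100 \left(-113\right) = \left(-2\right) \left(-11300\right) = 22600$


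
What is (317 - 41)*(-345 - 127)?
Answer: -130272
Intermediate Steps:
(317 - 41)*(-345 - 127) = 276*(-472) = -130272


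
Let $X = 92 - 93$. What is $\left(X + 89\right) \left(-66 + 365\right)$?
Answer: $26312$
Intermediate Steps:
$X = -1$ ($X = 92 - 93 = -1$)
$\left(X + 89\right) \left(-66 + 365\right) = \left(-1 + 89\right) \left(-66 + 365\right) = 88 \cdot 299 = 26312$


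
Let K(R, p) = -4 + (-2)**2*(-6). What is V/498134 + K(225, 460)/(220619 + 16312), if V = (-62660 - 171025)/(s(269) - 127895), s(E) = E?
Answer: -574909525339/5020950919288668 ≈ -0.00011450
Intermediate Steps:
V = 77895/42542 (V = (-62660 - 171025)/(269 - 127895) = -233685/(-127626) = -233685*(-1/127626) = 77895/42542 ≈ 1.8310)
K(R, p) = -28 (K(R, p) = -4 + 4*(-6) = -4 - 24 = -28)
V/498134 + K(225, 460)/(220619 + 16312) = (77895/42542)/498134 - 28/(220619 + 16312) = (77895/42542)*(1/498134) - 28/236931 = 77895/21191616628 - 28*1/236931 = 77895/21191616628 - 28/236931 = -574909525339/5020950919288668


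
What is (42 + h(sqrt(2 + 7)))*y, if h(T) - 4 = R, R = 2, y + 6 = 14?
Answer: 384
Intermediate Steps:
y = 8 (y = -6 + 14 = 8)
h(T) = 6 (h(T) = 4 + 2 = 6)
(42 + h(sqrt(2 + 7)))*y = (42 + 6)*8 = 48*8 = 384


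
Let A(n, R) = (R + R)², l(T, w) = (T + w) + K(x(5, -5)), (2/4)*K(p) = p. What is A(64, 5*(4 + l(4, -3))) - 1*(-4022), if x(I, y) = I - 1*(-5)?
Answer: 66522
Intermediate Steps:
x(I, y) = 5 + I (x(I, y) = I + 5 = 5 + I)
K(p) = 2*p
l(T, w) = 20 + T + w (l(T, w) = (T + w) + 2*(5 + 5) = (T + w) + 2*10 = (T + w) + 20 = 20 + T + w)
A(n, R) = 4*R² (A(n, R) = (2*R)² = 4*R²)
A(64, 5*(4 + l(4, -3))) - 1*(-4022) = 4*(5*(4 + (20 + 4 - 3)))² - 1*(-4022) = 4*(5*(4 + 21))² + 4022 = 4*(5*25)² + 4022 = 4*125² + 4022 = 4*15625 + 4022 = 62500 + 4022 = 66522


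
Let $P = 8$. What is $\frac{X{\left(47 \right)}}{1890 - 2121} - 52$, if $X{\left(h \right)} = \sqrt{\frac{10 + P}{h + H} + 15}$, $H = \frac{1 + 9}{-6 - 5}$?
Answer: $- \frac{52069}{1001} \approx -52.017$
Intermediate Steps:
$H = - \frac{10}{11}$ ($H = \frac{10}{-11} = 10 \left(- \frac{1}{11}\right) = - \frac{10}{11} \approx -0.90909$)
$X{\left(h \right)} = \sqrt{15 + \frac{18}{- \frac{10}{11} + h}}$ ($X{\left(h \right)} = \sqrt{\frac{10 + 8}{h - \frac{10}{11}} + 15} = \sqrt{\frac{18}{- \frac{10}{11} + h} + 15} = \sqrt{15 + \frac{18}{- \frac{10}{11} + h}}$)
$\frac{X{\left(47 \right)}}{1890 - 2121} - 52 = \frac{\sqrt{3} \sqrt{\frac{16 + 55 \cdot 47}{-10 + 11 \cdot 47}}}{1890 - 2121} - 52 = \frac{\sqrt{3} \sqrt{\frac{16 + 2585}{-10 + 517}}}{-231} - 52 = \sqrt{3} \sqrt{\frac{1}{507} \cdot 2601} \left(- \frac{1}{231}\right) - 52 = \sqrt{3} \sqrt{\frac{867}{169}} \left(- \frac{1}{231}\right) - 52 = \sqrt{3} \frac{17 \sqrt{3}}{13} \left(- \frac{1}{231}\right) - 52 = \frac{51}{13} \left(- \frac{1}{231}\right) - 52 = - \frac{17}{1001} - 52 = - \frac{52069}{1001}$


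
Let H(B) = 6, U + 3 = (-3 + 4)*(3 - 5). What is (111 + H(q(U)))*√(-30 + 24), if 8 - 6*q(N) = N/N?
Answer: 117*I*√6 ≈ 286.59*I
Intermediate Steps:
U = -5 (U = -3 + (-3 + 4)*(3 - 5) = -3 + 1*(-2) = -3 - 2 = -5)
q(N) = 7/6 (q(N) = 4/3 - N/(6*N) = 4/3 - ⅙*1 = 4/3 - ⅙ = 7/6)
(111 + H(q(U)))*√(-30 + 24) = (111 + 6)*√(-30 + 24) = 117*√(-6) = 117*(I*√6) = 117*I*√6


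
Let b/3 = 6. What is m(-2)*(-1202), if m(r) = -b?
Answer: 21636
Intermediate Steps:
b = 18 (b = 3*6 = 18)
m(r) = -18 (m(r) = -1*18 = -18)
m(-2)*(-1202) = -18*(-1202) = 21636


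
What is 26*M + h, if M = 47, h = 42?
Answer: 1264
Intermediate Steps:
26*M + h = 26*47 + 42 = 1222 + 42 = 1264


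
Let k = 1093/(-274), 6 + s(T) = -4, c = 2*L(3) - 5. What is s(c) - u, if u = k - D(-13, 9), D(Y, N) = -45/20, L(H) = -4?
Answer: -4527/548 ≈ -8.2610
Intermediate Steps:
D(Y, N) = -9/4 (D(Y, N) = -45*1/20 = -9/4)
c = -13 (c = 2*(-4) - 5 = -8 - 5 = -13)
s(T) = -10 (s(T) = -6 - 4 = -10)
k = -1093/274 (k = 1093*(-1/274) = -1093/274 ≈ -3.9891)
u = -953/548 (u = -1093/274 - 1*(-9/4) = -1093/274 + 9/4 = -953/548 ≈ -1.7391)
s(c) - u = -10 - 1*(-953/548) = -10 + 953/548 = -4527/548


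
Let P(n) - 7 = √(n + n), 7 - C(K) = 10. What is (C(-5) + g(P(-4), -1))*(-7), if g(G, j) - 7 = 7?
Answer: -77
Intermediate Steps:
C(K) = -3 (C(K) = 7 - 1*10 = 7 - 10 = -3)
P(n) = 7 + √2*√n (P(n) = 7 + √(n + n) = 7 + √(2*n) = 7 + √2*√n)
g(G, j) = 14 (g(G, j) = 7 + 7 = 14)
(C(-5) + g(P(-4), -1))*(-7) = (-3 + 14)*(-7) = 11*(-7) = -77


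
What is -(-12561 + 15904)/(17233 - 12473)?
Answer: -3343/4760 ≈ -0.70231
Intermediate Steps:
-(-12561 + 15904)/(17233 - 12473) = -3343/4760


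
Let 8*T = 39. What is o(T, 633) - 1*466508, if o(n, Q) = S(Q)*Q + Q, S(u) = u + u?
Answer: 335503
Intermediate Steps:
S(u) = 2*u
T = 39/8 (T = (1/8)*39 = 39/8 ≈ 4.8750)
o(n, Q) = Q + 2*Q**2 (o(n, Q) = (2*Q)*Q + Q = 2*Q**2 + Q = Q + 2*Q**2)
o(T, 633) - 1*466508 = 633*(1 + 2*633) - 1*466508 = 633*(1 + 1266) - 466508 = 633*1267 - 466508 = 802011 - 466508 = 335503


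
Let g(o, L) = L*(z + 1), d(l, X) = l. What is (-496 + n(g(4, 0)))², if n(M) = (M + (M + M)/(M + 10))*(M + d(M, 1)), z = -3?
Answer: 246016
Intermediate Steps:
g(o, L) = -2*L (g(o, L) = L*(-3 + 1) = L*(-2) = -2*L)
n(M) = 2*M*(M + 2*M/(10 + M)) (n(M) = (M + (M + M)/(M + 10))*(M + M) = (M + (2*M)/(10 + M))*(2*M) = (M + 2*M/(10 + M))*(2*M) = 2*M*(M + 2*M/(10 + M)))
(-496 + n(g(4, 0)))² = (-496 + 2*(-2*0)²*(12 - 2*0)/(10 - 2*0))² = (-496 + 2*0²*(12 + 0)/(10 + 0))² = (-496 + 2*0*12/10)² = (-496 + 2*0*(⅒)*12)² = (-496 + 0)² = (-496)² = 246016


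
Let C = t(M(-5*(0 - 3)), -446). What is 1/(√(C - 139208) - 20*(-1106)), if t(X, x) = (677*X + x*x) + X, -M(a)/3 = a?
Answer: 11060/244632601 - √29198/489265202 ≈ 4.4861e-5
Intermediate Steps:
M(a) = -3*a
t(X, x) = x² + 678*X (t(X, x) = (677*X + x²) + X = (x² + 677*X) + X = x² + 678*X)
C = 168406 (C = (-446)² + 678*(-(-15)*(0 - 3)) = 198916 + 678*(-(-15)*(-3)) = 198916 + 678*(-3*15) = 198916 + 678*(-45) = 198916 - 30510 = 168406)
1/(√(C - 139208) - 20*(-1106)) = 1/(√(168406 - 139208) - 20*(-1106)) = 1/(√29198 + 22120) = 1/(22120 + √29198)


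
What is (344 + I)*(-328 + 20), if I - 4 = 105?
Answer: -139524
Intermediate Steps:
I = 109 (I = 4 + 105 = 109)
(344 + I)*(-328 + 20) = (344 + 109)*(-328 + 20) = 453*(-308) = -139524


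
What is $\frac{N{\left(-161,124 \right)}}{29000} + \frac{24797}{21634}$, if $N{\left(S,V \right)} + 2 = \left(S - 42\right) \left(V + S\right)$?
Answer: $\frac{15199357}{10817000} \approx 1.4051$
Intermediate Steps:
$N{\left(S,V \right)} = -2 + \left(-42 + S\right) \left(S + V\right)$ ($N{\left(S,V \right)} = -2 + \left(S - 42\right) \left(V + S\right) = -2 + \left(-42 + S\right) \left(S + V\right)$)
$\frac{N{\left(-161,124 \right)}}{29000} + \frac{24797}{21634} = \frac{-2 + \left(-161\right)^{2} - -6762 - 5208 - 19964}{29000} + \frac{24797}{21634} = \left(-2 + 25921 + 6762 - 5208 - 19964\right) \frac{1}{29000} + 24797 \cdot \frac{1}{21634} = 7509 \cdot \frac{1}{29000} + \frac{24797}{21634} = \frac{7509}{29000} + \frac{24797}{21634} = \frac{15199357}{10817000}$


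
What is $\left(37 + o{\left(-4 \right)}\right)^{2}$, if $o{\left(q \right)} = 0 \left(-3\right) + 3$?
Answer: $1600$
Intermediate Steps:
$o{\left(q \right)} = 3$ ($o{\left(q \right)} = 0 + 3 = 3$)
$\left(37 + o{\left(-4 \right)}\right)^{2} = \left(37 + 3\right)^{2} = 40^{2} = 1600$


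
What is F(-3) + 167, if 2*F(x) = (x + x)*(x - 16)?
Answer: 224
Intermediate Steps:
F(x) = x*(-16 + x) (F(x) = ((x + x)*(x - 16))/2 = ((2*x)*(-16 + x))/2 = (2*x*(-16 + x))/2 = x*(-16 + x))
F(-3) + 167 = -3*(-16 - 3) + 167 = -3*(-19) + 167 = 57 + 167 = 224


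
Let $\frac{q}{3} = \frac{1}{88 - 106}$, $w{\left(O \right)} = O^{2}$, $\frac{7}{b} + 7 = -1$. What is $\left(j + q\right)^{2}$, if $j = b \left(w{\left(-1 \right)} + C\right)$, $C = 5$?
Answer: $\frac{4225}{144} \approx 29.34$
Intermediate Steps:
$b = - \frac{7}{8}$ ($b = \frac{7}{-7 - 1} = \frac{7}{-8} = 7 \left(- \frac{1}{8}\right) = - \frac{7}{8} \approx -0.875$)
$q = - \frac{1}{6}$ ($q = \frac{3}{88 - 106} = \frac{3}{-18} = 3 \left(- \frac{1}{18}\right) = - \frac{1}{6} \approx -0.16667$)
$j = - \frac{21}{4}$ ($j = - \frac{7 \left(\left(-1\right)^{2} + 5\right)}{8} = - \frac{7 \left(1 + 5\right)}{8} = \left(- \frac{7}{8}\right) 6 = - \frac{21}{4} \approx -5.25$)
$\left(j + q\right)^{2} = \left(- \frac{21}{4} - \frac{1}{6}\right)^{2} = \left(- \frac{65}{12}\right)^{2} = \frac{4225}{144}$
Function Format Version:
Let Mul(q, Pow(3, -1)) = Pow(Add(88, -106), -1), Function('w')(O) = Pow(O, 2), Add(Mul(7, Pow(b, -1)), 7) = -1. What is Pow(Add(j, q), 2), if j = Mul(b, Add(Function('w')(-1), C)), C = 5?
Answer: Rational(4225, 144) ≈ 29.340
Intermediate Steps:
b = Rational(-7, 8) (b = Mul(7, Pow(Add(-7, -1), -1)) = Mul(7, Pow(-8, -1)) = Mul(7, Rational(-1, 8)) = Rational(-7, 8) ≈ -0.87500)
q = Rational(-1, 6) (q = Mul(3, Pow(Add(88, -106), -1)) = Mul(3, Pow(-18, -1)) = Mul(3, Rational(-1, 18)) = Rational(-1, 6) ≈ -0.16667)
j = Rational(-21, 4) (j = Mul(Rational(-7, 8), Add(Pow(-1, 2), 5)) = Mul(Rational(-7, 8), Add(1, 5)) = Mul(Rational(-7, 8), 6) = Rational(-21, 4) ≈ -5.2500)
Pow(Add(j, q), 2) = Pow(Add(Rational(-21, 4), Rational(-1, 6)), 2) = Pow(Rational(-65, 12), 2) = Rational(4225, 144)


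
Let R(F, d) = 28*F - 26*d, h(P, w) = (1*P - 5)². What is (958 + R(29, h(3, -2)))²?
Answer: 2775556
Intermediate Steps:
h(P, w) = (-5 + P)² (h(P, w) = (P - 5)² = (-5 + P)²)
R(F, d) = -26*d + 28*F
(958 + R(29, h(3, -2)))² = (958 + (-26*(-5 + 3)² + 28*29))² = (958 + (-26*(-2)² + 812))² = (958 + (-26*4 + 812))² = (958 + (-104 + 812))² = (958 + 708)² = 1666² = 2775556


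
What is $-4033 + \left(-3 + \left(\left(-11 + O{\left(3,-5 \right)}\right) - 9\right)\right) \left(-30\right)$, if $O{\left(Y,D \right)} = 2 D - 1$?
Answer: $-3013$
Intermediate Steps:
$O{\left(Y,D \right)} = -1 + 2 D$
$-4033 + \left(-3 + \left(\left(-11 + O{\left(3,-5 \right)}\right) - 9\right)\right) \left(-30\right) = -4033 + \left(-3 + \left(\left(-11 + \left(-1 + 2 \left(-5\right)\right)\right) - 9\right)\right) \left(-30\right) = -4033 + \left(-3 - 31\right) \left(-30\right) = -4033 - -1020 = -4033 + 1020 = -3013$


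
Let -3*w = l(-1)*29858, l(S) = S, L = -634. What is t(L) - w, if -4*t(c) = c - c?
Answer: -29858/3 ≈ -9952.7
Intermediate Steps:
t(c) = 0 (t(c) = -(c - c)/4 = -1/4*0 = 0)
w = 29858/3 (w = -(-1)*29858/3 = -1/3*(-29858) = 29858/3 ≈ 9952.7)
t(L) - w = 0 - 1*29858/3 = 0 - 29858/3 = -29858/3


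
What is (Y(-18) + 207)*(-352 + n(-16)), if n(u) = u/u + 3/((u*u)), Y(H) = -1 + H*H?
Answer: -23811045/128 ≈ -1.8602e+5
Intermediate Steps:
Y(H) = -1 + H²
n(u) = 1 + 3/u² (n(u) = 1 + 3/(u²) = 1 + 3/u²)
(Y(-18) + 207)*(-352 + n(-16)) = ((-1 + (-18)²) + 207)*(-352 + (1 + 3/(-16)²)) = ((-1 + 324) + 207)*(-352 + (1 + 3*(1/256))) = (323 + 207)*(-352 + (1 + 3/256)) = 530*(-352 + 259/256) = 530*(-89853/256) = -23811045/128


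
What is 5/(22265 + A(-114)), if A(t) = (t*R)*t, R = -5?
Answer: -1/8543 ≈ -0.00011705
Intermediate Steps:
A(t) = -5*t² (A(t) = (t*(-5))*t = (-5*t)*t = -5*t²)
5/(22265 + A(-114)) = 5/(22265 - 5*(-114)²) = 5/(22265 - 5*12996) = 5/(22265 - 64980) = 5/(-42715) = -1/42715*5 = -1/8543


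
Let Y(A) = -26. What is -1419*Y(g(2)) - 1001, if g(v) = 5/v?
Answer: 35893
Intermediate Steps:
-1419*Y(g(2)) - 1001 = -1419*(-26) - 1001 = 36894 - 1001 = 35893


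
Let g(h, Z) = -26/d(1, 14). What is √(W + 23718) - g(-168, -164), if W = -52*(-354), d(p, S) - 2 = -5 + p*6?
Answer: 26/3 + √42126 ≈ 213.91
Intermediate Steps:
d(p, S) = -3 + 6*p (d(p, S) = 2 + (-5 + p*6) = 2 + (-5 + 6*p) = -3 + 6*p)
g(h, Z) = -26/3 (g(h, Z) = -26/(-3 + 6*1) = -26/(-3 + 6) = -26/3)
W = 18408
√(W + 23718) - g(-168, -164) = √(18408 + 23718) - 1*(-26/3) = √42126 + 26/3 = 26/3 + √42126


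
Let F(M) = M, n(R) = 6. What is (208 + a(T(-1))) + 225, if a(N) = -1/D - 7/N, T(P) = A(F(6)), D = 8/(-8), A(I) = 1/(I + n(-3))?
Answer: 350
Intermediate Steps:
A(I) = 1/(6 + I) (A(I) = 1/(I + 6) = 1/(6 + I))
D = -1 (D = 8*(-⅛) = -1)
T(P) = 1/12 (T(P) = 1/(6 + 6) = 1/12)
a(N) = 1 - 7/N (a(N) = -1/(-1) - 7/N = -1*(-1) - 7/N = 1 - 7/N)
(208 + a(T(-1))) + 225 = (208 + (-7 + 1/12)/(1/12)) + 225 = (208 + 12*(-83/12)) + 225 = (208 - 83) + 225 = 125 + 225 = 350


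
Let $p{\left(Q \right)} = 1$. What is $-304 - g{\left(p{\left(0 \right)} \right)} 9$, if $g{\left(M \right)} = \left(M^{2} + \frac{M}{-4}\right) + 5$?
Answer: $- \frac{1423}{4} \approx -355.75$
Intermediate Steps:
$g{\left(M \right)} = 5 + M^{2} - \frac{M}{4}$ ($g{\left(M \right)} = \left(M^{2} - \frac{M}{4}\right) + 5 = 5 + M^{2} - \frac{M}{4}$)
$-304 - g{\left(p{\left(0 \right)} \right)} 9 = -304 - \left(5 + 1^{2} - \frac{1}{4}\right) 9 = -304 - \left(5 + 1 - \frac{1}{4}\right) 9 = -304 - \frac{23}{4} \cdot 9 = -304 - \frac{207}{4} = - \frac{1423}{4}$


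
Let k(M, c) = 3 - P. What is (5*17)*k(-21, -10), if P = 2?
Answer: 85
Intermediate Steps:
k(M, c) = 1 (k(M, c) = 3 - 1*2 = 3 - 2 = 1)
(5*17)*k(-21, -10) = (5*17)*1 = 85*1 = 85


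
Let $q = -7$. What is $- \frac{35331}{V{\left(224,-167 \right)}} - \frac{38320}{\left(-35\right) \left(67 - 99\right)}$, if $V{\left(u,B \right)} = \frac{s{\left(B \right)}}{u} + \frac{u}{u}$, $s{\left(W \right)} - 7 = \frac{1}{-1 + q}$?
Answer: $- \frac{887268841}{25858} \approx -34313.0$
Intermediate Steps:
$s{\left(W \right)} = \frac{55}{8}$ ($s{\left(W \right)} = 7 + \frac{1}{-1 - 7} = 7 + \frac{1}{-8} = 7 - \frac{1}{8} = \frac{55}{8}$)
$V{\left(u,B \right)} = 1 + \frac{55}{8 u}$ ($V{\left(u,B \right)} = \frac{55}{8 u} + \frac{u}{u} = \frac{55}{8 u} + 1 = 1 + \frac{55}{8 u}$)
$- \frac{35331}{V{\left(224,-167 \right)}} - \frac{38320}{\left(-35\right) \left(67 - 99\right)} = - \frac{35331}{\frac{1}{224} \left(\frac{55}{8} + 224\right)} - \frac{38320}{\left(-35\right) \left(67 - 99\right)} = - \frac{35331}{\frac{1}{224} \cdot \frac{1847}{8}} - \frac{38320}{\left(-35\right) \left(-32\right)} = - \frac{35331}{\frac{1847}{1792}} - \frac{38320}{1120} = \left(-35331\right) \frac{1792}{1847} - \frac{479}{14} = - \frac{63313152}{1847} - \frac{479}{14} = - \frac{887268841}{25858}$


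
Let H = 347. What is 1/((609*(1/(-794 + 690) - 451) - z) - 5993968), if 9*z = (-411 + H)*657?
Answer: -104/651451929 ≈ -1.5964e-7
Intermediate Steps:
z = -4672 (z = ((-411 + 347)*657)/9 = (-64*657)/9 = (1/9)*(-42048) = -4672)
1/((609*(1/(-794 + 690) - 451) - z) - 5993968) = 1/((609*(1/(-794 + 690) - 451) - 1*(-4672)) - 5993968) = 1/((609*(1/(-104) - 451) + 4672) - 5993968) = 1/((609*(-1/104 - 451) + 4672) - 5993968) = 1/((609*(-46905/104) + 4672) - 5993968) = 1/((-28565145/104 + 4672) - 5993968) = 1/(-28079257/104 - 5993968) = 1/(-651451929/104) = -104/651451929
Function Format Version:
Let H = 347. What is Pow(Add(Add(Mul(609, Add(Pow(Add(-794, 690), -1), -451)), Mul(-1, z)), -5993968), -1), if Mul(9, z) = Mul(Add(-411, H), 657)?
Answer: Rational(-104, 651451929) ≈ -1.5964e-7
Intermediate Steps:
z = -4672 (z = Mul(Rational(1, 9), Mul(Add(-411, 347), 657)) = Mul(Rational(1, 9), Mul(-64, 657)) = Mul(Rational(1, 9), -42048) = -4672)
Pow(Add(Add(Mul(609, Add(Pow(Add(-794, 690), -1), -451)), Mul(-1, z)), -5993968), -1) = Pow(Add(Add(Mul(609, Add(Pow(Add(-794, 690), -1), -451)), Mul(-1, -4672)), -5993968), -1) = Pow(Add(Add(Mul(609, Add(Pow(-104, -1), -451)), 4672), -5993968), -1) = Pow(Add(Add(Mul(609, Add(Rational(-1, 104), -451)), 4672), -5993968), -1) = Pow(Add(Add(Mul(609, Rational(-46905, 104)), 4672), -5993968), -1) = Pow(Add(Add(Rational(-28565145, 104), 4672), -5993968), -1) = Pow(Add(Rational(-28079257, 104), -5993968), -1) = Pow(Rational(-651451929, 104), -1) = Rational(-104, 651451929)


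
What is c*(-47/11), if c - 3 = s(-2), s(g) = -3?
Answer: 0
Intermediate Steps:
c = 0 (c = 3 - 3 = 0)
c*(-47/11) = 0*(-47/11) = 0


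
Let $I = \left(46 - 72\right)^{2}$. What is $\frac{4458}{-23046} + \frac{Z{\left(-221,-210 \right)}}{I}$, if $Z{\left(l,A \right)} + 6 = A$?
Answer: $- \frac{332981}{649129} \approx -0.51297$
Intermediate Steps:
$Z{\left(l,A \right)} = -6 + A$
$I = 676$ ($I = \left(-26\right)^{2} = 676$)
$\frac{4458}{-23046} + \frac{Z{\left(-221,-210 \right)}}{I} = \frac{4458}{-23046} + \frac{-6 - 210}{676} = 4458 \left(- \frac{1}{23046}\right) - \frac{54}{169} = - \frac{743}{3841} - \frac{54}{169} = - \frac{332981}{649129}$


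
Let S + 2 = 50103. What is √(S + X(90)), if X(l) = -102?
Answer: √49999 ≈ 223.60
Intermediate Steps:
S = 50101 (S = -2 + 50103 = 50101)
√(S + X(90)) = √(50101 - 102) = √49999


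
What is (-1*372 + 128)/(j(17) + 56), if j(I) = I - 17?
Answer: -61/14 ≈ -4.3571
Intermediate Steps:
j(I) = -17 + I
(-1*372 + 128)/(j(17) + 56) = (-1*372 + 128)/((-17 + 17) + 56) = (-372 + 128)/(0 + 56) = -244/56 = -244*1/56 = -61/14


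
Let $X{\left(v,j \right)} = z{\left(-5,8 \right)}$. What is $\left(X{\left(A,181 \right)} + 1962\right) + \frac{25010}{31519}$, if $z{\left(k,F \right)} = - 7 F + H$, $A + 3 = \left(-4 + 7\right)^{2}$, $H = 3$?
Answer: $\frac{60194781}{31519} \approx 1909.8$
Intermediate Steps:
$A = 6$ ($A = -3 + \left(-4 + 7\right)^{2} = -3 + 3^{2} = -3 + 9 = 6$)
$z{\left(k,F \right)} = 3 - 7 F$ ($z{\left(k,F \right)} = - 7 F + 3 = 3 - 7 F$)
$X{\left(v,j \right)} = -53$ ($X{\left(v,j \right)} = 3 - 56 = -53$)
$\left(X{\left(A,181 \right)} + 1962\right) + \frac{25010}{31519} = \left(-53 + 1962\right) + \frac{25010}{31519} = 1909 + 25010 \cdot \frac{1}{31519} = 1909 + \frac{25010}{31519} = \frac{60194781}{31519}$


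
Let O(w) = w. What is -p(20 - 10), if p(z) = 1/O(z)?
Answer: -⅒ ≈ -0.10000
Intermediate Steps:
p(z) = 1/z
-p(20 - 10) = -1/(20 - 10) = -1/10 = -1*⅒ = -⅒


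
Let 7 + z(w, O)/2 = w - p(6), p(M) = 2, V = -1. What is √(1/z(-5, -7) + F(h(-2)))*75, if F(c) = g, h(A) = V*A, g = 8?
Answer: 75*√1561/14 ≈ 211.66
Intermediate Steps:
z(w, O) = -18 + 2*w (z(w, O) = -14 + 2*(w - 1*2) = -14 + 2*(w - 2) = -14 + 2*(-2 + w) = -14 + (-4 + 2*w) = -18 + 2*w)
h(A) = -A
F(c) = 8
√(1/z(-5, -7) + F(h(-2)))*75 = √(1/(-18 + 2*(-5)) + 8)*75 = √(1/(-18 - 10) + 8)*75 = √(1/(-28) + 8)*75 = √(-1/28 + 8)*75 = √(223/28)*75 = (√1561/14)*75 = 75*√1561/14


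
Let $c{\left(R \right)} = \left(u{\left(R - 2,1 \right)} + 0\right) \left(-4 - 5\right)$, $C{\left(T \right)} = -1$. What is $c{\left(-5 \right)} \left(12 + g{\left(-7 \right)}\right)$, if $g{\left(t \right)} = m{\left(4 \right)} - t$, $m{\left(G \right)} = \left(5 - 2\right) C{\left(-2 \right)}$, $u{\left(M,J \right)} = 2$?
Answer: $-288$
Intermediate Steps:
$m{\left(G \right)} = -3$ ($m{\left(G \right)} = \left(5 - 2\right) \left(-1\right) = 3 \left(-1\right) = -3$)
$c{\left(R \right)} = -18$ ($c{\left(R \right)} = \left(2 + 0\right) \left(-4 - 5\right) = 2 \left(-9\right) = -18$)
$g{\left(t \right)} = -3 - t$
$c{\left(-5 \right)} \left(12 + g{\left(-7 \right)}\right) = - 18 \left(12 - -4\right) = - 18 \left(12 + \left(-3 + 7\right)\right) = - 18 \left(12 + 4\right) = \left(-18\right) 16 = -288$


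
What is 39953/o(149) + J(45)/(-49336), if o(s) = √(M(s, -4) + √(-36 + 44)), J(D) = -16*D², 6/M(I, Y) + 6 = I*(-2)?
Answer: 4050/6167 + 79906*√38/√(-3 + 304*√2) ≈ 23840.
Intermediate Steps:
M(I, Y) = 6/(-6 - 2*I) (M(I, Y) = 6/(-6 + I*(-2)) = 6/(-6 - 2*I))
o(s) = √(-3/(3 + s) + 2*√2) (o(s) = √(-3/(3 + s) + √(-36 + 44)) = √(-3/(3 + s) + √8) = √(-3/(3 + s) + 2*√2))
39953/o(149) + J(45)/(-49336) = 39953/(√((-3 + 2*√2*(3 + 149))/(3 + 149))) - 16*45²/(-49336) = 39953/(√((-3 + 2*√2*152)/152)) - 16*2025*(-1/49336) = 39953/(√((-3 + 304*√2)/152)) - 32400*(-1/49336) = 39953/(√(-3/152 + 2*√2)) + 4050/6167 = 39953/√(-3/152 + 2*√2) + 4050/6167 = 4050/6167 + 39953/√(-3/152 + 2*√2)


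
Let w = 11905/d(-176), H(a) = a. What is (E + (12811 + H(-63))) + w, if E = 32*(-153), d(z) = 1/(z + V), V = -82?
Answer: -3063638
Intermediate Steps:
d(z) = 1/(-82 + z) (d(z) = 1/(z - 82) = 1/(-82 + z))
E = -4896
w = -3071490 (w = 11905/(1/(-82 - 176)) = 11905/(1/(-258)) = 11905/(-1/258) = 11905*(-258) = -3071490)
(E + (12811 + H(-63))) + w = (-4896 + (12811 - 63)) - 3071490 = (-4896 + 12748) - 3071490 = 7852 - 3071490 = -3063638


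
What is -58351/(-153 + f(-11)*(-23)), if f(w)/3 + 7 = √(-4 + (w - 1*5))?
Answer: -641861/6804 - 1342073*I*√5/34020 ≈ -94.336 - 88.212*I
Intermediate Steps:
f(w) = -21 + 3*√(-9 + w) (f(w) = -21 + 3*√(-4 + (w - 1*5)) = -21 + 3*√(-4 + (w - 5)) = -21 + 3*√(-4 + (-5 + w)) = -21 + 3*√(-9 + w))
-58351/(-153 + f(-11)*(-23)) = -58351/(-153 + (-21 + 3*√(-9 - 11))*(-23)) = -58351/(-153 + (-21 + 3*√(-20))*(-23)) = -58351/(-153 + (-21 + 3*(2*I*√5))*(-23)) = -58351/(-153 + (-21 + 6*I*√5)*(-23)) = -58351/(-153 + (483 - 138*I*√5)) = -58351/(330 - 138*I*√5)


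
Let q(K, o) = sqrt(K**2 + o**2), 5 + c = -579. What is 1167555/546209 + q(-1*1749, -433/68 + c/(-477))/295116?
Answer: 1167555/546209 + sqrt(3218384723673337)/9572382576 ≈ 2.1435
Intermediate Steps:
c = -584 (c = -5 - 579 = -584)
1167555/546209 + q(-1*1749, -433/68 + c/(-477))/295116 = 1167555/546209 + sqrt((-1*1749)**2 + (-433/68 - 584/(-477))**2)/295116 = 1167555*(1/546209) + sqrt((-1749)**2 + (-433*1/68 - 584*(-1/477))**2)*(1/295116) = 1167555/546209 + sqrt(3059001 + (-433/68 + 584/477)**2)*(1/295116) = 1167555/546209 + sqrt(3059001 + (-166829/32436)**2)*(1/295116) = 1167555/546209 + sqrt(3059001 + 27831915241/1052094096)*(1/295116) = 1167555/546209 + sqrt(3218384723673337/1052094096)*(1/295116) = 1167555/546209 + (sqrt(3218384723673337)/32436)*(1/295116) = 1167555/546209 + sqrt(3218384723673337)/9572382576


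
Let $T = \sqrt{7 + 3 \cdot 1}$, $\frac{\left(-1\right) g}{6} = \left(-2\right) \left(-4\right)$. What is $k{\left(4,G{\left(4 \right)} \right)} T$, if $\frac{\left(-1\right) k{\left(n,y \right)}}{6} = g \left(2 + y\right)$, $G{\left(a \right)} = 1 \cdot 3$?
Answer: $1440 \sqrt{10} \approx 4553.7$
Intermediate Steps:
$G{\left(a \right)} = 3$
$g = -48$ ($g = - 6 \left(\left(-2\right) \left(-4\right)\right) = \left(-6\right) 8 = -48$)
$k{\left(n,y \right)} = 576 + 288 y$ ($k{\left(n,y \right)} = - 6 \left(- 48 \left(2 + y\right)\right) = - 6 \left(-96 - 48 y\right) = 576 + 288 y$)
$T = \sqrt{10}$ ($T = \sqrt{7 + 3} = \sqrt{10} \approx 3.1623$)
$k{\left(4,G{\left(4 \right)} \right)} T = \left(576 + 288 \cdot 3\right) \sqrt{10} = \left(576 + 864\right) \sqrt{10} = 1440 \sqrt{10}$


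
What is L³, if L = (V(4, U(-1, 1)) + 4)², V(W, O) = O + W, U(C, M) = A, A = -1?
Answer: 117649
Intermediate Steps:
U(C, M) = -1
L = 49 (L = ((-1 + 4) + 4)² = (3 + 4)² = 7² = 49)
L³ = 49³ = 117649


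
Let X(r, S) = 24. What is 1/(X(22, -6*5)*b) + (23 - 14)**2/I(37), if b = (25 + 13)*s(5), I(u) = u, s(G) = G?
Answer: 369397/168720 ≈ 2.1894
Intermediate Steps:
b = 190 (b = (25 + 13)*5 = 38*5 = 190)
1/(X(22, -6*5)*b) + (23 - 14)**2/I(37) = 1/(24*190) + (23 - 14)**2/37 = (1/24)*(1/190) + 9**2*(1/37) = 1/4560 + 81*(1/37) = 1/4560 + 81/37 = 369397/168720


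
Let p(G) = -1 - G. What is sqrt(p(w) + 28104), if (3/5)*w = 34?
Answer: sqrt(252417)/3 ≈ 167.47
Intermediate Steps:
w = 170/3 (w = (5/3)*34 = 170/3 ≈ 56.667)
sqrt(p(w) + 28104) = sqrt((-1 - 1*170/3) + 28104) = sqrt((-1 - 170/3) + 28104) = sqrt(-173/3 + 28104) = sqrt(84139/3) = sqrt(252417)/3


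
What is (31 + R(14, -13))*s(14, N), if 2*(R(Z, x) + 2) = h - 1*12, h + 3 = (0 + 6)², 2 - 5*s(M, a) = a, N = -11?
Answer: 1027/10 ≈ 102.70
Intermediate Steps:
s(M, a) = ⅖ - a/5
h = 33 (h = -3 + (0 + 6)² = -3 + 6² = -3 + 36 = 33)
R(Z, x) = 17/2 (R(Z, x) = -2 + (33 - 1*12)/2 = -2 + (33 - 12)/2 = -2 + (½)*21 = -2 + 21/2 = 17/2)
(31 + R(14, -13))*s(14, N) = (31 + 17/2)*(⅖ - ⅕*(-11)) = 79*(⅖ + 11/5)/2 = (79/2)*(13/5) = 1027/10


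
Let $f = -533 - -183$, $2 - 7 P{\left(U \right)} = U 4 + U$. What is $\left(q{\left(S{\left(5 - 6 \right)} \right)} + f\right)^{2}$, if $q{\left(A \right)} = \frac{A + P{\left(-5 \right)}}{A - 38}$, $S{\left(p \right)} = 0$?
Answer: $\frac{8672638129}{70756} \approx 1.2257 \cdot 10^{5}$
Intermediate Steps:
$P{\left(U \right)} = \frac{2}{7} - \frac{5 U}{7}$ ($P{\left(U \right)} = \frac{2}{7} - \frac{U 4 + U}{7} = \frac{2}{7} - \frac{4 U + U}{7} = \frac{2}{7} - \frac{5 U}{7}$)
$f = -350$ ($f = -533 + 183 = -350$)
$q{\left(A \right)} = \frac{\frac{27}{7} + A}{-38 + A}$ ($q{\left(A \right)} = \frac{A + \left(\frac{2}{7} - - \frac{25}{7}\right)}{A - 38} = \frac{A + \left(\frac{2}{7} + \frac{25}{7}\right)}{-38 + A} = \frac{A + \frac{27}{7}}{-38 + A} = \frac{\frac{27}{7} + A}{-38 + A}$)
$\left(q{\left(S{\left(5 - 6 \right)} \right)} + f\right)^{2} = \left(\frac{\frac{27}{7} + 0}{-38 + 0} - 350\right)^{2} = \left(\frac{1}{-38} \cdot \frac{27}{7} - 350\right)^{2} = \left(\left(- \frac{1}{38}\right) \frac{27}{7} - 350\right)^{2} = \left(- \frac{27}{266} - 350\right)^{2} = \left(- \frac{93127}{266}\right)^{2} = \frac{8672638129}{70756}$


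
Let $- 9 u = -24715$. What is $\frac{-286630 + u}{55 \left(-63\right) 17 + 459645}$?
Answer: $- \frac{510991}{721332} \approx -0.7084$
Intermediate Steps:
$u = \frac{24715}{9}$ ($u = \left(- \frac{1}{9}\right) \left(-24715\right) = \frac{24715}{9} \approx 2746.1$)
$\frac{-286630 + u}{55 \left(-63\right) 17 + 459645} = \frac{-286630 + \frac{24715}{9}}{55 \left(-63\right) 17 + 459645} = - \frac{2554955}{9 \left(\left(-3465\right) 17 + 459645\right)} = - \frac{2554955}{9 \left(-58905 + 459645\right)} = - \frac{2554955}{9 \cdot 400740} = \left(- \frac{2554955}{9}\right) \frac{1}{400740} = - \frac{510991}{721332}$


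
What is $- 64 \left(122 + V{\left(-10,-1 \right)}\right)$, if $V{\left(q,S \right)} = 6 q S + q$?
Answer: $-11008$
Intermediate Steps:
$V{\left(q,S \right)} = q + 6 S q$ ($V{\left(q,S \right)} = 6 S q + q = q + 6 S q$)
$- 64 \left(122 + V{\left(-10,-1 \right)}\right) = - 64 \left(122 - 10 \left(1 + 6 \left(-1\right)\right)\right) = - 64 \left(122 - 10 \left(1 - 6\right)\right) = - 64 \left(122 - -50\right) = - 64 \left(122 + 50\right) = \left(-64\right) 172 = -11008$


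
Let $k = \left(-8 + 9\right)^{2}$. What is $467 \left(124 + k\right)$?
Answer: $58375$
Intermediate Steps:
$k = 1$ ($k = 1^{2} = 1$)
$467 \left(124 + k\right) = 467 \left(124 + 1\right) = 467 \cdot 125 = 58375$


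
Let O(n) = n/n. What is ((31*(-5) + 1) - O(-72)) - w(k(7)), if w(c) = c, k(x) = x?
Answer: -162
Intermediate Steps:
O(n) = 1
((31*(-5) + 1) - O(-72)) - w(k(7)) = ((31*(-5) + 1) - 1*1) - 1*7 = ((-155 + 1) - 1) - 7 = (-154 - 1) - 7 = -155 - 7 = -162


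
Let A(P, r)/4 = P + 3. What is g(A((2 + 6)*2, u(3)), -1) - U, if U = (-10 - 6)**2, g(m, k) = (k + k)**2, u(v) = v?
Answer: -252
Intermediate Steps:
A(P, r) = 12 + 4*P (A(P, r) = 4*(P + 3) = 4*(3 + P) = 12 + 4*P)
g(m, k) = 4*k**2 (g(m, k) = (2*k)**2 = 4*k**2)
U = 256 (U = (-16)**2 = 256)
g(A((2 + 6)*2, u(3)), -1) - U = 4*(-1)**2 - 1*256 = 4*1 - 256 = 4 - 256 = -252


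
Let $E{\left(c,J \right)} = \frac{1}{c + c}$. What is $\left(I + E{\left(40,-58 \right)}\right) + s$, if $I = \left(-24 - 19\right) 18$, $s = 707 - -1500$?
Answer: $\frac{114641}{80} \approx 1433.0$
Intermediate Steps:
$E{\left(c,J \right)} = \frac{1}{2 c}$
$s = 2207$ ($s = 707 + 1500 = 2207$)
$I = -774$ ($I = \left(-43\right) 18 = -774$)
$\left(I + E{\left(40,-58 \right)}\right) + s = \left(-774 + \frac{1}{2 \cdot 40}\right) + 2207 = \left(-774 + \frac{1}{2} \cdot \frac{1}{40}\right) + 2207 = \left(-774 + \frac{1}{80}\right) + 2207 = - \frac{61919}{80} + 2207 = \frac{114641}{80}$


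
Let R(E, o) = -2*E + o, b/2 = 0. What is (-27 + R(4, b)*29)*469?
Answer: -121471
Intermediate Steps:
b = 0 (b = 2*0 = 0)
R(E, o) = o - 2*E
(-27 + R(4, b)*29)*469 = (-27 + (0 - 2*4)*29)*469 = (-27 + (0 - 8)*29)*469 = (-27 - 8*29)*469 = (-27 - 232)*469 = -259*469 = -121471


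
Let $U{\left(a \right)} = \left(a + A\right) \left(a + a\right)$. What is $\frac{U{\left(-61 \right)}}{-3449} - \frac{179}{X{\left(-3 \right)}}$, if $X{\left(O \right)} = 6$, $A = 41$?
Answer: $- \frac{632011}{20694} \approx -30.541$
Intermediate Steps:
$U{\left(a \right)} = 2 a \left(41 + a\right)$ ($U{\left(a \right)} = \left(a + 41\right) \left(a + a\right) = \left(41 + a\right) 2 a = 2 a \left(41 + a\right)$)
$\frac{U{\left(-61 \right)}}{-3449} - \frac{179}{X{\left(-3 \right)}} = \frac{2 \left(-61\right) \left(41 - 61\right)}{-3449} - \frac{179}{6} = 2 \left(-61\right) \left(-20\right) \left(- \frac{1}{3449}\right) - \frac{179}{6} = 2440 \left(- \frac{1}{3449}\right) - \frac{179}{6} = - \frac{2440}{3449} - \frac{179}{6} = - \frac{632011}{20694}$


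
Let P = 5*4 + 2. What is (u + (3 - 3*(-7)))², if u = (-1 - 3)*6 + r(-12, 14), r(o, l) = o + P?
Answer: 100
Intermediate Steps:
P = 22 (P = 20 + 2 = 22)
r(o, l) = 22 + o (r(o, l) = o + 22 = 22 + o)
u = -14 (u = (-1 - 3)*6 + (22 - 12) = -4*6 + 10 = -24 + 10 = -14)
(u + (3 - 3*(-7)))² = (-14 + (3 - 3*(-7)))² = (-14 + (3 + 21))² = (-14 + 24)² = 10² = 100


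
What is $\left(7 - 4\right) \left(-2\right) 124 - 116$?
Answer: $-860$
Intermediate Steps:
$\left(7 - 4\right) \left(-2\right) 124 - 116 = 3 \left(-2\right) 124 - 116 = \left(-6\right) 124 - 116 = -744 - 116 = -860$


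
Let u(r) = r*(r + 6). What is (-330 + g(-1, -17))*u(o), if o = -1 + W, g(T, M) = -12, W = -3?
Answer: 2736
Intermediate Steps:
o = -4 (o = -1 - 3 = -4)
u(r) = r*(6 + r)
(-330 + g(-1, -17))*u(o) = (-330 - 12)*(-4*(6 - 4)) = -(-1368)*2 = -342*(-8) = 2736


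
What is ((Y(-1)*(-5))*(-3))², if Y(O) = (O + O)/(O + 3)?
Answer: 225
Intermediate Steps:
Y(O) = 2*O/(3 + O) (Y(O) = (2*O)/(3 + O) = 2*O/(3 + O))
((Y(-1)*(-5))*(-3))² = (((2*(-1)/(3 - 1))*(-5))*(-3))² = (((2*(-1)/2)*(-5))*(-3))² = (((2*(-1)*(½))*(-5))*(-3))² = (-1*(-5)*(-3))² = (5*(-3))² = (-15)² = 225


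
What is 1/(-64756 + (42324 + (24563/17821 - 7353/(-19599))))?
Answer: -116424593/2611432320826 ≈ -4.4583e-5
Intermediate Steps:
1/(-64756 + (42324 + (24563/17821 - 7353/(-19599)))) = 1/(-64756 + (42324 + (24563*(1/17821) - 7353*(-1/19599)))) = 1/(-64756 + (42324 + (24563/17821 + 2451/6533))) = 1/(-64756 + (42324 + 204149350/116424593)) = 1/(-64756 + 4927758623482/116424593) = 1/(-2611432320826/116424593) = -116424593/2611432320826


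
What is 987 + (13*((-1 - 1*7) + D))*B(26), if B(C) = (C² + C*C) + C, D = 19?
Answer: 198041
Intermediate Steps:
B(C) = C + 2*C² (B(C) = (C² + C²) + C = 2*C² + C = C + 2*C²)
987 + (13*((-1 - 1*7) + D))*B(26) = 987 + (13*((-1 - 1*7) + 19))*(26*(1 + 2*26)) = 987 + (13*((-1 - 7) + 19))*(26*(1 + 52)) = 987 + (13*(-8 + 19))*(26*53) = 987 + (13*11)*1378 = 987 + 143*1378 = 987 + 197054 = 198041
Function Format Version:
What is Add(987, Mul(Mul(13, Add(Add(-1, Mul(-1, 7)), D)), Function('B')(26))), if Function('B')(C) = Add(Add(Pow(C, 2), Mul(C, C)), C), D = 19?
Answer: 198041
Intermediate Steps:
Function('B')(C) = Add(C, Mul(2, Pow(C, 2))) (Function('B')(C) = Add(Add(Pow(C, 2), Pow(C, 2)), C) = Add(Mul(2, Pow(C, 2)), C) = Add(C, Mul(2, Pow(C, 2))))
Add(987, Mul(Mul(13, Add(Add(-1, Mul(-1, 7)), D)), Function('B')(26))) = Add(987, Mul(Mul(13, Add(Add(-1, Mul(-1, 7)), 19)), Mul(26, Add(1, Mul(2, 26))))) = Add(987, Mul(Mul(13, Add(Add(-1, -7), 19)), Mul(26, Add(1, 52)))) = Add(987, Mul(Mul(13, Add(-8, 19)), Mul(26, 53))) = Add(987, Mul(Mul(13, 11), 1378)) = Add(987, Mul(143, 1378)) = Add(987, 197054) = 198041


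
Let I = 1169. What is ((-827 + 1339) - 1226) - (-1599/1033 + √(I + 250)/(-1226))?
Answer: -735963/1033 + √1419/1226 ≈ -712.42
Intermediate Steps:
((-827 + 1339) - 1226) - (-1599/1033 + √(I + 250)/(-1226)) = ((-827 + 1339) - 1226) - (-1599/1033 + √(1169 + 250)/(-1226)) = (512 - 1226) - (-1599*1/1033 + √1419*(-1/1226)) = -714 - (-1599/1033 - √1419/1226) = -714 + (1599/1033 + √1419/1226) = -735963/1033 + √1419/1226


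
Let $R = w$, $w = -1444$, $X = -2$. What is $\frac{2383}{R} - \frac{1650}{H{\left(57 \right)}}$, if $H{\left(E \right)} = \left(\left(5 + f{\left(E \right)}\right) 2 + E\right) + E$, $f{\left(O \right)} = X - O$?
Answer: $- \frac{399483}{1444} \approx -276.65$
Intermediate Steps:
$f{\left(O \right)} = -2 - O$
$R = -1444$
$H{\left(E \right)} = 6$ ($H{\left(E \right)} = \left(\left(5 - \left(2 + E\right)\right) 2 + E\right) + E = \left(\left(3 - E\right) 2 + E\right) + E = \left(\left(6 - 2 E\right) + E\right) + E = \left(6 - E\right) + E = 6$)
$\frac{2383}{R} - \frac{1650}{H{\left(57 \right)}} = \frac{2383}{-1444} - \frac{1650}{6} = 2383 \left(- \frac{1}{1444}\right) - 275 = - \frac{2383}{1444} - 275 = - \frac{399483}{1444}$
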